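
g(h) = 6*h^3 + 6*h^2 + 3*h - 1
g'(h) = 18*h^2 + 12*h + 3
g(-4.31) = -382.85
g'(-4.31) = 285.65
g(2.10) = 87.33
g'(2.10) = 107.58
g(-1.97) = -29.50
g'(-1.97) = 49.22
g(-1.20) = -6.33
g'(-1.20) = 14.52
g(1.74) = 53.99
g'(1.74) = 78.38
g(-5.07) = -643.92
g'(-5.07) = 404.85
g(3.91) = 461.12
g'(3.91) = 325.11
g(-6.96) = -1754.15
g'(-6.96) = 791.43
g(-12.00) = -9541.00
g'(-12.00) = 2451.00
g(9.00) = 4886.00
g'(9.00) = 1569.00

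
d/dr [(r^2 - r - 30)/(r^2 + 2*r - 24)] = 3*(r^2 + 4*r + 28)/(r^4 + 4*r^3 - 44*r^2 - 96*r + 576)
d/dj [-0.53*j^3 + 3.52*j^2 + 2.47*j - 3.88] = -1.59*j^2 + 7.04*j + 2.47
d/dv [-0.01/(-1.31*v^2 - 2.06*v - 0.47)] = (-0.0262*v - 0.0206)/(1.31*v^2 + 2.06*v + 0.47)^2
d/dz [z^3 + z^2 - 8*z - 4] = 3*z^2 + 2*z - 8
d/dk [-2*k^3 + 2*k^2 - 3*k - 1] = -6*k^2 + 4*k - 3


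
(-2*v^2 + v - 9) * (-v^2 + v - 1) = 2*v^4 - 3*v^3 + 12*v^2 - 10*v + 9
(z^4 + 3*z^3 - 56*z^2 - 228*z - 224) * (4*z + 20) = 4*z^5 + 32*z^4 - 164*z^3 - 2032*z^2 - 5456*z - 4480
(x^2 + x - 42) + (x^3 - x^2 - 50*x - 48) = x^3 - 49*x - 90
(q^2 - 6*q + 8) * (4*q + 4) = 4*q^3 - 20*q^2 + 8*q + 32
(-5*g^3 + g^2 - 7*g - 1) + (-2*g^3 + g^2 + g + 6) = -7*g^3 + 2*g^2 - 6*g + 5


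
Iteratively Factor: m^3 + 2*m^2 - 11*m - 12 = (m + 1)*(m^2 + m - 12) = (m - 3)*(m + 1)*(m + 4)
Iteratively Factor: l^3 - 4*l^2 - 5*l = (l)*(l^2 - 4*l - 5) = l*(l + 1)*(l - 5)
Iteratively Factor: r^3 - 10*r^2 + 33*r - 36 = (r - 3)*(r^2 - 7*r + 12) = (r - 4)*(r - 3)*(r - 3)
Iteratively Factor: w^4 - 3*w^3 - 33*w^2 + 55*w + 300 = (w + 3)*(w^3 - 6*w^2 - 15*w + 100) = (w - 5)*(w + 3)*(w^2 - w - 20) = (w - 5)^2*(w + 3)*(w + 4)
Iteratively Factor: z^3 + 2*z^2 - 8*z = (z + 4)*(z^2 - 2*z) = (z - 2)*(z + 4)*(z)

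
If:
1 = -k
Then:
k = -1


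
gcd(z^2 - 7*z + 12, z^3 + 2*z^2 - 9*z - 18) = z - 3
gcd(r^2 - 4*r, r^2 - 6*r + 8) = r - 4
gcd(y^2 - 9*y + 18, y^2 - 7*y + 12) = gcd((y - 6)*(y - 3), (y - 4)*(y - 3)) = y - 3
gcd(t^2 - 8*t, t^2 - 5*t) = t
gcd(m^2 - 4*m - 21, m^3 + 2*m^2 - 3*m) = m + 3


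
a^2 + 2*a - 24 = (a - 4)*(a + 6)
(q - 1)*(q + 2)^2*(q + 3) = q^4 + 6*q^3 + 9*q^2 - 4*q - 12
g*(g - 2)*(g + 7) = g^3 + 5*g^2 - 14*g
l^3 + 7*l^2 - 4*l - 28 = (l - 2)*(l + 2)*(l + 7)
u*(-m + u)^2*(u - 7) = m^2*u^2 - 7*m^2*u - 2*m*u^3 + 14*m*u^2 + u^4 - 7*u^3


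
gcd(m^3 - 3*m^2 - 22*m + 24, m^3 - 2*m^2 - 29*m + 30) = m^2 - 7*m + 6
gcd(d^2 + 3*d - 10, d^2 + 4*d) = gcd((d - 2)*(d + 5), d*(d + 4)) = 1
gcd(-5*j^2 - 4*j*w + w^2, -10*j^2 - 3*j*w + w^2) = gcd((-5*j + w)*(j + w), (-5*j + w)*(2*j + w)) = -5*j + w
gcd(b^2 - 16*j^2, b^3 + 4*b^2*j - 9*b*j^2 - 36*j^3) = b + 4*j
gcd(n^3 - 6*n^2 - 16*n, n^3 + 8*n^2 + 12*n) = n^2 + 2*n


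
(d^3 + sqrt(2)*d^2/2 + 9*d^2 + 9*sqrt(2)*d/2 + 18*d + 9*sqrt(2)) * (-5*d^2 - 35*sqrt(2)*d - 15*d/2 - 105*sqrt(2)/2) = -5*d^5 - 75*sqrt(2)*d^4/2 - 105*d^4/2 - 1575*sqrt(2)*d^3/4 - 385*d^3/2 - 4725*sqrt(2)*d^2/4 - 1005*d^2/2 - 2025*sqrt(2)*d/2 - 2205*d/2 - 945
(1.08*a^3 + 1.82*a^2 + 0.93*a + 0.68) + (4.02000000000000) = 1.08*a^3 + 1.82*a^2 + 0.93*a + 4.7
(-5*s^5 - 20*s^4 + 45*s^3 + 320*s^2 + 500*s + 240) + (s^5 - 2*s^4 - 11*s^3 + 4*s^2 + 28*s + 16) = -4*s^5 - 22*s^4 + 34*s^3 + 324*s^2 + 528*s + 256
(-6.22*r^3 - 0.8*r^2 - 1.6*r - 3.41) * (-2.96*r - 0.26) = 18.4112*r^4 + 3.9852*r^3 + 4.944*r^2 + 10.5096*r + 0.8866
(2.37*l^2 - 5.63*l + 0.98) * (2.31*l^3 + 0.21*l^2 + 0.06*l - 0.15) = 5.4747*l^5 - 12.5076*l^4 + 1.2237*l^3 - 0.4875*l^2 + 0.9033*l - 0.147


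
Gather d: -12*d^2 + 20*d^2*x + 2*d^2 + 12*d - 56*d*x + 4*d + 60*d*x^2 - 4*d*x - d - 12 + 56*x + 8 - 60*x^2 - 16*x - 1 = d^2*(20*x - 10) + d*(60*x^2 - 60*x + 15) - 60*x^2 + 40*x - 5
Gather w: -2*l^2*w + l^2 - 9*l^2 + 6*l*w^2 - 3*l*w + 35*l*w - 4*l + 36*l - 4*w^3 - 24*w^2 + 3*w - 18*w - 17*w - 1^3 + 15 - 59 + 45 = -8*l^2 + 32*l - 4*w^3 + w^2*(6*l - 24) + w*(-2*l^2 + 32*l - 32)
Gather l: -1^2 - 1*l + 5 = 4 - l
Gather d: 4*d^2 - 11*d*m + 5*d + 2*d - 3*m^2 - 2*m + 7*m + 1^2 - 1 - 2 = 4*d^2 + d*(7 - 11*m) - 3*m^2 + 5*m - 2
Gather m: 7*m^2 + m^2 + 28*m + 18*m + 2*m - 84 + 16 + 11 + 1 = 8*m^2 + 48*m - 56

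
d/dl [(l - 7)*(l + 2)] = 2*l - 5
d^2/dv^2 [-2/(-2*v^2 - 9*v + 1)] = 4*(-4*v^2 - 18*v + (4*v + 9)^2 + 2)/(2*v^2 + 9*v - 1)^3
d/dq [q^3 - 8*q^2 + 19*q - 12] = 3*q^2 - 16*q + 19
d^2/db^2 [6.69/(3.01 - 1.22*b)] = -19.914792/(1.22*b - 3.01)^3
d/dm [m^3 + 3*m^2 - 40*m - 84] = 3*m^2 + 6*m - 40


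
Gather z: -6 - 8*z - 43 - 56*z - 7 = -64*z - 56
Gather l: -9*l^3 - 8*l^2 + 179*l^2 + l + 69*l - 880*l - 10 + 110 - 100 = -9*l^3 + 171*l^2 - 810*l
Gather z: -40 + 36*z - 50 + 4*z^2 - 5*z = 4*z^2 + 31*z - 90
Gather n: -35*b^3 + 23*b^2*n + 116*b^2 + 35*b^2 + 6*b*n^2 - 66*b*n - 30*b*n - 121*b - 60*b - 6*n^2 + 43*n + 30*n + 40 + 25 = -35*b^3 + 151*b^2 - 181*b + n^2*(6*b - 6) + n*(23*b^2 - 96*b + 73) + 65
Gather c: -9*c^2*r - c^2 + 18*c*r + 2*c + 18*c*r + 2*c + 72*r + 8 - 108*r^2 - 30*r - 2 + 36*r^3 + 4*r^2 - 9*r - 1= c^2*(-9*r - 1) + c*(36*r + 4) + 36*r^3 - 104*r^2 + 33*r + 5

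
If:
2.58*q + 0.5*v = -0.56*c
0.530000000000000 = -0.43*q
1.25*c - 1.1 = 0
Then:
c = 0.88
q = -1.23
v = 5.37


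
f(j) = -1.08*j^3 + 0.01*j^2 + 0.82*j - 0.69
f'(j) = -3.24*j^2 + 0.02*j + 0.82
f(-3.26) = 34.16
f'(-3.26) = -33.68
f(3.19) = -33.03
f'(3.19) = -32.09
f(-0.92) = -0.59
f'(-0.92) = -1.94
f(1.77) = -5.20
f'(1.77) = -9.30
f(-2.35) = 11.45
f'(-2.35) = -17.12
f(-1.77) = 3.88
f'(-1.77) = -9.37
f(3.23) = -34.33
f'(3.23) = -32.92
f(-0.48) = -0.96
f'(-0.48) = 0.06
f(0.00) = -0.69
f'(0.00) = 0.82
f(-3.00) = 26.10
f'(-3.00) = -28.40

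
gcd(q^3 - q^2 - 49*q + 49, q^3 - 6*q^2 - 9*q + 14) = q^2 - 8*q + 7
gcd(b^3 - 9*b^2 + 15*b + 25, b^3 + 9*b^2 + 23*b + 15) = b + 1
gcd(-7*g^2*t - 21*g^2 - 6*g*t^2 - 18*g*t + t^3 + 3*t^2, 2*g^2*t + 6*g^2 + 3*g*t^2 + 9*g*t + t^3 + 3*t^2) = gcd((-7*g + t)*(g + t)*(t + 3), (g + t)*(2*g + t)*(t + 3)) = g*t + 3*g + t^2 + 3*t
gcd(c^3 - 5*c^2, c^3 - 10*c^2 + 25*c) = c^2 - 5*c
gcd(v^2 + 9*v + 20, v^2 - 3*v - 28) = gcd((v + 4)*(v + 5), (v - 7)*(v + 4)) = v + 4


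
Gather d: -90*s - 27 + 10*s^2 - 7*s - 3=10*s^2 - 97*s - 30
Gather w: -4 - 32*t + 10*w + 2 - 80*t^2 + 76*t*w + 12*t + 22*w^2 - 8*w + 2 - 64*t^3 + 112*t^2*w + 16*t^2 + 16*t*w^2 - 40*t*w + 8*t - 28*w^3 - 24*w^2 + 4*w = -64*t^3 - 64*t^2 - 12*t - 28*w^3 + w^2*(16*t - 2) + w*(112*t^2 + 36*t + 6)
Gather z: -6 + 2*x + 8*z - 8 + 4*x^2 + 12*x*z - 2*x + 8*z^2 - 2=4*x^2 + 8*z^2 + z*(12*x + 8) - 16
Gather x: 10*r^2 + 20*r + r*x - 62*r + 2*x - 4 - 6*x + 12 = 10*r^2 - 42*r + x*(r - 4) + 8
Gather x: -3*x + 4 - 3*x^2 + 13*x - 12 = -3*x^2 + 10*x - 8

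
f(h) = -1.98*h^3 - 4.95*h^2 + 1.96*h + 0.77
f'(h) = -5.94*h^2 - 9.9*h + 1.96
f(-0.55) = -1.48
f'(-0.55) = 5.61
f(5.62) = -496.02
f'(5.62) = -241.29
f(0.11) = 0.92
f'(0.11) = 0.80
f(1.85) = -25.08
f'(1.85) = -36.68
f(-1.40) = -6.24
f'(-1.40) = 4.18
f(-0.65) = -2.05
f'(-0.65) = 5.89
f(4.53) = -275.99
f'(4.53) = -164.78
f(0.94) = -3.41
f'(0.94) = -12.59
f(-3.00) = 3.80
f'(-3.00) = -21.80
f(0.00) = 0.77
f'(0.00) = 1.96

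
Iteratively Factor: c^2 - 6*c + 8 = (c - 4)*(c - 2)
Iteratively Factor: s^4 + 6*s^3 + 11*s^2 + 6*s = (s + 3)*(s^3 + 3*s^2 + 2*s) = (s + 2)*(s + 3)*(s^2 + s) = s*(s + 2)*(s + 3)*(s + 1)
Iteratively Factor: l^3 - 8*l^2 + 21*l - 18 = (l - 3)*(l^2 - 5*l + 6) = (l - 3)^2*(l - 2)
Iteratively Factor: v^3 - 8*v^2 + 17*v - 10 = (v - 2)*(v^2 - 6*v + 5) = (v - 5)*(v - 2)*(v - 1)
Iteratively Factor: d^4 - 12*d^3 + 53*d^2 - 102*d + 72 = (d - 3)*(d^3 - 9*d^2 + 26*d - 24) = (d - 3)*(d - 2)*(d^2 - 7*d + 12) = (d - 3)^2*(d - 2)*(d - 4)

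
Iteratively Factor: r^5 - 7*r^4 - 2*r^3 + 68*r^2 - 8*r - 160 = (r - 4)*(r^4 - 3*r^3 - 14*r^2 + 12*r + 40) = (r - 4)*(r + 2)*(r^3 - 5*r^2 - 4*r + 20) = (r - 5)*(r - 4)*(r + 2)*(r^2 - 4) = (r - 5)*(r - 4)*(r - 2)*(r + 2)*(r + 2)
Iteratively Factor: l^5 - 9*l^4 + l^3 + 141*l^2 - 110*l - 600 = (l - 5)*(l^4 - 4*l^3 - 19*l^2 + 46*l + 120) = (l - 5)^2*(l^3 + l^2 - 14*l - 24) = (l - 5)^2*(l + 2)*(l^2 - l - 12) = (l - 5)^2*(l - 4)*(l + 2)*(l + 3)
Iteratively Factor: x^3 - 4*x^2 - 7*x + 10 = (x - 1)*(x^2 - 3*x - 10) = (x - 5)*(x - 1)*(x + 2)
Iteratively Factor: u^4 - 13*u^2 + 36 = (u + 3)*(u^3 - 3*u^2 - 4*u + 12) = (u + 2)*(u + 3)*(u^2 - 5*u + 6) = (u - 3)*(u + 2)*(u + 3)*(u - 2)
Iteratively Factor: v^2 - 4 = (v + 2)*(v - 2)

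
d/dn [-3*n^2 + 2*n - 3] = 2 - 6*n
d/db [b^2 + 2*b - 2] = 2*b + 2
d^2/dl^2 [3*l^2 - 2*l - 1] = 6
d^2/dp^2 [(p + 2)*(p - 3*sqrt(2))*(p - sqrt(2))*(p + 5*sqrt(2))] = 12*p^2 + 6*sqrt(2)*p + 12*p - 68 + 4*sqrt(2)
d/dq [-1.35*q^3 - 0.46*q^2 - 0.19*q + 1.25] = -4.05*q^2 - 0.92*q - 0.19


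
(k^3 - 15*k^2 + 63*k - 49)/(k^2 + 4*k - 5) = (k^2 - 14*k + 49)/(k + 5)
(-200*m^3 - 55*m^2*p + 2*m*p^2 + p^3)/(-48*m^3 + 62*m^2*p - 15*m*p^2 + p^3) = (25*m^2 + 10*m*p + p^2)/(6*m^2 - 7*m*p + p^2)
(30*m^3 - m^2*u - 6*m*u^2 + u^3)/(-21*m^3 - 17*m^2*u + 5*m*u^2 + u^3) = (-10*m^2 - 3*m*u + u^2)/(7*m^2 + 8*m*u + u^2)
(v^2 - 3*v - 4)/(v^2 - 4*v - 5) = (v - 4)/(v - 5)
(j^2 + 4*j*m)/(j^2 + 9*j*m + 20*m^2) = j/(j + 5*m)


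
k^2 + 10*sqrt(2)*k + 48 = (k + 4*sqrt(2))*(k + 6*sqrt(2))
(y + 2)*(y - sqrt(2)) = y^2 - sqrt(2)*y + 2*y - 2*sqrt(2)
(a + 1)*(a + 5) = a^2 + 6*a + 5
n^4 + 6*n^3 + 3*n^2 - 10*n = n*(n - 1)*(n + 2)*(n + 5)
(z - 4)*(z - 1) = z^2 - 5*z + 4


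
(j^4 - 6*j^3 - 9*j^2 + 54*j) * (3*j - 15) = 3*j^5 - 33*j^4 + 63*j^3 + 297*j^2 - 810*j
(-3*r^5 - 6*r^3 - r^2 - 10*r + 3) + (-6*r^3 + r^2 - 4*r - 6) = -3*r^5 - 12*r^3 - 14*r - 3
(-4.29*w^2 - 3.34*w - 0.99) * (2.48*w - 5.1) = -10.6392*w^3 + 13.5958*w^2 + 14.5788*w + 5.049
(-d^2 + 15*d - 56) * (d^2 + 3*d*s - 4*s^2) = -d^4 - 3*d^3*s + 15*d^3 + 4*d^2*s^2 + 45*d^2*s - 56*d^2 - 60*d*s^2 - 168*d*s + 224*s^2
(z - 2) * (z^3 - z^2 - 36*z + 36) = z^4 - 3*z^3 - 34*z^2 + 108*z - 72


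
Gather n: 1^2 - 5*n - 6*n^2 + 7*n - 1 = -6*n^2 + 2*n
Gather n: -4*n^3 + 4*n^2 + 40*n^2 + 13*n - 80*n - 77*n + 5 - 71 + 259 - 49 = -4*n^3 + 44*n^2 - 144*n + 144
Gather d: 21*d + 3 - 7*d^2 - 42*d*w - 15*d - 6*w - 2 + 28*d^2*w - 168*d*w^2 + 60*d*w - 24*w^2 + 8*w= d^2*(28*w - 7) + d*(-168*w^2 + 18*w + 6) - 24*w^2 + 2*w + 1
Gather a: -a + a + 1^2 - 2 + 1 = 0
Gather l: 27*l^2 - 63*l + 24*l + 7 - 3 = 27*l^2 - 39*l + 4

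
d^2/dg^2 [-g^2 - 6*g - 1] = -2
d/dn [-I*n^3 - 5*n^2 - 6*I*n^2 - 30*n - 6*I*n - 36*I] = -3*I*n^2 - 2*n*(5 + 6*I) - 30 - 6*I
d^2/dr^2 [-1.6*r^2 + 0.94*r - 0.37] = -3.20000000000000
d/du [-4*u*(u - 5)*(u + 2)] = -12*u^2 + 24*u + 40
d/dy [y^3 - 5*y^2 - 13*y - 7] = 3*y^2 - 10*y - 13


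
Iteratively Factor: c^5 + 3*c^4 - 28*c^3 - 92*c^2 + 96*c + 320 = (c - 5)*(c^4 + 8*c^3 + 12*c^2 - 32*c - 64) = (c - 5)*(c - 2)*(c^3 + 10*c^2 + 32*c + 32) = (c - 5)*(c - 2)*(c + 2)*(c^2 + 8*c + 16) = (c - 5)*(c - 2)*(c + 2)*(c + 4)*(c + 4)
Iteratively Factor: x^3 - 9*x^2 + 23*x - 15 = (x - 3)*(x^2 - 6*x + 5) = (x - 3)*(x - 1)*(x - 5)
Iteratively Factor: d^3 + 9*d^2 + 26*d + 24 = (d + 4)*(d^2 + 5*d + 6) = (d + 3)*(d + 4)*(d + 2)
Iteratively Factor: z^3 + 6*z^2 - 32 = (z - 2)*(z^2 + 8*z + 16) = (z - 2)*(z + 4)*(z + 4)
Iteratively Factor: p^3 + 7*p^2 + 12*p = (p + 4)*(p^2 + 3*p) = p*(p + 4)*(p + 3)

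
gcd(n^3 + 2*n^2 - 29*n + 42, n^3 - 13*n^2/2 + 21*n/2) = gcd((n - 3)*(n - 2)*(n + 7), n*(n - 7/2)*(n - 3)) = n - 3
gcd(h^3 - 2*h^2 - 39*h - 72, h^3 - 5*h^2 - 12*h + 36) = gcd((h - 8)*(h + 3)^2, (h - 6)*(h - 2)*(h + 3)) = h + 3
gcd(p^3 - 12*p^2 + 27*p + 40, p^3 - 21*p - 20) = p^2 - 4*p - 5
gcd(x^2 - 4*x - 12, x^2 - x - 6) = x + 2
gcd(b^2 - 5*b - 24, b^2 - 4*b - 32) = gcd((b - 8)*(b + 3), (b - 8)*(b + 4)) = b - 8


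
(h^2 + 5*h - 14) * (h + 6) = h^3 + 11*h^2 + 16*h - 84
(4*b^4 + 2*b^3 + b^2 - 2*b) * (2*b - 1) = 8*b^5 - 5*b^2 + 2*b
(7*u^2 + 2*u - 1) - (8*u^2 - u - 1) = -u^2 + 3*u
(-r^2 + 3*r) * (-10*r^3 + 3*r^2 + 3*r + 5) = 10*r^5 - 33*r^4 + 6*r^3 + 4*r^2 + 15*r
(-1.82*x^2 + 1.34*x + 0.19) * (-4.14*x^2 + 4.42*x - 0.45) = 7.5348*x^4 - 13.592*x^3 + 5.9552*x^2 + 0.2368*x - 0.0855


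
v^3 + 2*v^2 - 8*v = v*(v - 2)*(v + 4)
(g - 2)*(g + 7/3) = g^2 + g/3 - 14/3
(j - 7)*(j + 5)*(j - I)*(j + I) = j^4 - 2*j^3 - 34*j^2 - 2*j - 35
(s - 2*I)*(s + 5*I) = s^2 + 3*I*s + 10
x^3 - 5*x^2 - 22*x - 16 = (x - 8)*(x + 1)*(x + 2)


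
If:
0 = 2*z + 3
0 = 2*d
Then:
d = 0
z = -3/2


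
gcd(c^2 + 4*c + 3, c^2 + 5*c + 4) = c + 1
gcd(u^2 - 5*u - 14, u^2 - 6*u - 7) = u - 7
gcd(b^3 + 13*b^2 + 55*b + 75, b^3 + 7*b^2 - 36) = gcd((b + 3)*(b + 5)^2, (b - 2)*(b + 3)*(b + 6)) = b + 3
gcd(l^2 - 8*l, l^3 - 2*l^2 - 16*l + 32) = 1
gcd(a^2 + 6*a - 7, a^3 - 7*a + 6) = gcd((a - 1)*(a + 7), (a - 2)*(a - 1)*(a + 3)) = a - 1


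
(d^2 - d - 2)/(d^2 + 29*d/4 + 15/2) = 4*(d^2 - d - 2)/(4*d^2 + 29*d + 30)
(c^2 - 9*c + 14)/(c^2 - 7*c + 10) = (c - 7)/(c - 5)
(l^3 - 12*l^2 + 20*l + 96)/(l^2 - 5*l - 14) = (l^2 - 14*l + 48)/(l - 7)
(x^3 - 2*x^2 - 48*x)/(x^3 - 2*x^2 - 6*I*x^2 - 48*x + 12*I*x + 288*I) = x/(x - 6*I)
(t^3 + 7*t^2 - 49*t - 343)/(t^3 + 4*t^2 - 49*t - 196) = (t + 7)/(t + 4)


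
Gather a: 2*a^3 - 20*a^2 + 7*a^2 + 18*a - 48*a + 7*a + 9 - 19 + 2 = 2*a^3 - 13*a^2 - 23*a - 8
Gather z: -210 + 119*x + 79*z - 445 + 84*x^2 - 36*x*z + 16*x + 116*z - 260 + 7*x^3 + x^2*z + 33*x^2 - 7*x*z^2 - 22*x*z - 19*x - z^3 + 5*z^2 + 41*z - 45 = 7*x^3 + 117*x^2 + 116*x - z^3 + z^2*(5 - 7*x) + z*(x^2 - 58*x + 236) - 960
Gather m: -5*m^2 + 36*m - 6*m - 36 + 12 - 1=-5*m^2 + 30*m - 25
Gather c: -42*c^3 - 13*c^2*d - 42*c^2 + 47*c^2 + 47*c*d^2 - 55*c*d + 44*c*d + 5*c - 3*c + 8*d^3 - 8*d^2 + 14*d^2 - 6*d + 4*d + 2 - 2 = -42*c^3 + c^2*(5 - 13*d) + c*(47*d^2 - 11*d + 2) + 8*d^3 + 6*d^2 - 2*d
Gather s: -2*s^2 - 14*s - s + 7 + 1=-2*s^2 - 15*s + 8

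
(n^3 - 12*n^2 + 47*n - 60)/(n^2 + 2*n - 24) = (n^2 - 8*n + 15)/(n + 6)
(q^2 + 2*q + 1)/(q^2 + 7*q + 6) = (q + 1)/(q + 6)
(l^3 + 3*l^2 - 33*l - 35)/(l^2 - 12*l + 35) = (l^2 + 8*l + 7)/(l - 7)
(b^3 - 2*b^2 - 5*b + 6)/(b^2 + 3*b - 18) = (b^2 + b - 2)/(b + 6)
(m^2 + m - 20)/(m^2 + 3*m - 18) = (m^2 + m - 20)/(m^2 + 3*m - 18)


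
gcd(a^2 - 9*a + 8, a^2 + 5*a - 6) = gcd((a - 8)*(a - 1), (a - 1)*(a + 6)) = a - 1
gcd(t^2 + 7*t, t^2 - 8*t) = t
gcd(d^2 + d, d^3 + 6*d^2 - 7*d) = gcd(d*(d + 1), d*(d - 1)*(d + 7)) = d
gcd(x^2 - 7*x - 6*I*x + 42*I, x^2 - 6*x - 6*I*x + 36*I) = x - 6*I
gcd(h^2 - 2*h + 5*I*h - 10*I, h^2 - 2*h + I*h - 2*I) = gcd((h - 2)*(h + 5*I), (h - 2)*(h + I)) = h - 2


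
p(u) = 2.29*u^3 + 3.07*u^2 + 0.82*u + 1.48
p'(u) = 6.87*u^2 + 6.14*u + 0.82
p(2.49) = 57.91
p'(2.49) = 58.70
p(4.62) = 296.62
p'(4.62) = 175.82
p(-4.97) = -207.89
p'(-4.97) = 140.00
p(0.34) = 2.20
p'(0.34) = 3.70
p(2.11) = 38.39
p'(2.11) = 44.36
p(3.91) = 188.51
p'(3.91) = 129.86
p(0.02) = 1.50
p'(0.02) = 0.95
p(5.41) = 458.37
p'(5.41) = 235.11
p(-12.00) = -3523.40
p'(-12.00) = 916.42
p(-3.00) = -35.18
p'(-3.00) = 44.23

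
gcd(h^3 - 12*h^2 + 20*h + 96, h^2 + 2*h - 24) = 1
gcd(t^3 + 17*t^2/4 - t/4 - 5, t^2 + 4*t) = t + 4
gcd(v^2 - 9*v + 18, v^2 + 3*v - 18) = v - 3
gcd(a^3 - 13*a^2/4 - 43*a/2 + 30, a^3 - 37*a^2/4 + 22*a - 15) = a^2 - 29*a/4 + 15/2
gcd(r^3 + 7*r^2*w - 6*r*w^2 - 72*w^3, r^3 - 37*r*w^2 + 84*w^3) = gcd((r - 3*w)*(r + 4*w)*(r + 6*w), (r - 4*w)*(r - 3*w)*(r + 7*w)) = r - 3*w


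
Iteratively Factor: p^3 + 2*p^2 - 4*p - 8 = (p - 2)*(p^2 + 4*p + 4) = (p - 2)*(p + 2)*(p + 2)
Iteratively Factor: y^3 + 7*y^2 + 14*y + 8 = (y + 4)*(y^2 + 3*y + 2) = (y + 2)*(y + 4)*(y + 1)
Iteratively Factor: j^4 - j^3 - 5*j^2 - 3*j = (j - 3)*(j^3 + 2*j^2 + j) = (j - 3)*(j + 1)*(j^2 + j) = j*(j - 3)*(j + 1)*(j + 1)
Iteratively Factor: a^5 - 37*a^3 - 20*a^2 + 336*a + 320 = (a - 5)*(a^4 + 5*a^3 - 12*a^2 - 80*a - 64) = (a - 5)*(a + 4)*(a^3 + a^2 - 16*a - 16) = (a - 5)*(a - 4)*(a + 4)*(a^2 + 5*a + 4) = (a - 5)*(a - 4)*(a + 4)^2*(a + 1)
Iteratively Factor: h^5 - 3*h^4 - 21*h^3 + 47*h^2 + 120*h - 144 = (h - 1)*(h^4 - 2*h^3 - 23*h^2 + 24*h + 144) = (h - 1)*(h + 3)*(h^3 - 5*h^2 - 8*h + 48) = (h - 4)*(h - 1)*(h + 3)*(h^2 - h - 12) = (h - 4)^2*(h - 1)*(h + 3)*(h + 3)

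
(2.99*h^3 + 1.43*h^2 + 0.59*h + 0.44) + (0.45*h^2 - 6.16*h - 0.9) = 2.99*h^3 + 1.88*h^2 - 5.57*h - 0.46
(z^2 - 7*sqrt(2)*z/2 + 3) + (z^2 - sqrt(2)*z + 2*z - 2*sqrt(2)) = 2*z^2 - 9*sqrt(2)*z/2 + 2*z - 2*sqrt(2) + 3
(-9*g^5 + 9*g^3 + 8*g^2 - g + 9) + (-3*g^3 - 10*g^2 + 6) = -9*g^5 + 6*g^3 - 2*g^2 - g + 15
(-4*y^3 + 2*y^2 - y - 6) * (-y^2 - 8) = 4*y^5 - 2*y^4 + 33*y^3 - 10*y^2 + 8*y + 48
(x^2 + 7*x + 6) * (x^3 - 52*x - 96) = x^5 + 7*x^4 - 46*x^3 - 460*x^2 - 984*x - 576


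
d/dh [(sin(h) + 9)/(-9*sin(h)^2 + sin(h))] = 9*(18/tan(h) - cos(h)^3/sin(h)^2)/(9*sin(h) - 1)^2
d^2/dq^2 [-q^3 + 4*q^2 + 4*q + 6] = 8 - 6*q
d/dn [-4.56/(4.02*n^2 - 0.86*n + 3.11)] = (36.6624*n - 3.9216)/(4.02*n^2 - 0.86*n + 3.11)^2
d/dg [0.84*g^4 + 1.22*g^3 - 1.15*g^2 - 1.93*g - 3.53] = 3.36*g^3 + 3.66*g^2 - 2.3*g - 1.93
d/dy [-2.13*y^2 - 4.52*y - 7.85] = -4.26*y - 4.52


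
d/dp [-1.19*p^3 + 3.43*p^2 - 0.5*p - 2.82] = -3.57*p^2 + 6.86*p - 0.5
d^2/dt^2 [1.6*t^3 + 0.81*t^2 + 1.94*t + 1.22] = 9.6*t + 1.62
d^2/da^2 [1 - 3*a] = 0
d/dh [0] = 0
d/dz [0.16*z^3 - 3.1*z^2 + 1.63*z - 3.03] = 0.48*z^2 - 6.2*z + 1.63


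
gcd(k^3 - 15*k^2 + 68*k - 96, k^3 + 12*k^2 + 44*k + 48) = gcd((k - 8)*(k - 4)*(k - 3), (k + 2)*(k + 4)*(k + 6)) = 1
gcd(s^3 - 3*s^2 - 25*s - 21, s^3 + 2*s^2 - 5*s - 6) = s^2 + 4*s + 3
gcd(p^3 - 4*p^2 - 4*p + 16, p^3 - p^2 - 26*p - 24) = 1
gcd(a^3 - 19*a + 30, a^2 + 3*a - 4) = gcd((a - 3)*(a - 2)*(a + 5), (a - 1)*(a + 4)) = 1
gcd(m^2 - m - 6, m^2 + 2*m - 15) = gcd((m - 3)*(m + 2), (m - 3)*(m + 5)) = m - 3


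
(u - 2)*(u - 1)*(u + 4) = u^3 + u^2 - 10*u + 8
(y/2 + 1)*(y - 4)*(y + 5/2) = y^3/2 + y^2/4 - 13*y/2 - 10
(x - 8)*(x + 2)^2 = x^3 - 4*x^2 - 28*x - 32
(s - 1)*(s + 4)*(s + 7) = s^3 + 10*s^2 + 17*s - 28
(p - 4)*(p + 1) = p^2 - 3*p - 4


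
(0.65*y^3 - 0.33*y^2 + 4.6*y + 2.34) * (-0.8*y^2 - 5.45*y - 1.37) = -0.52*y^5 - 3.2785*y^4 - 2.772*y^3 - 26.4899*y^2 - 19.055*y - 3.2058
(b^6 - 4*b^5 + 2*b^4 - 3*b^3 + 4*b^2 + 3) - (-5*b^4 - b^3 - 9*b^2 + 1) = b^6 - 4*b^5 + 7*b^4 - 2*b^3 + 13*b^2 + 2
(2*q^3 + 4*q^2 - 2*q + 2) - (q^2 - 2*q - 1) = 2*q^3 + 3*q^2 + 3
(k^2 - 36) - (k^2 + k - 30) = -k - 6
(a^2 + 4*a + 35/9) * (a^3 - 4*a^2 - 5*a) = a^5 - 154*a^3/9 - 320*a^2/9 - 175*a/9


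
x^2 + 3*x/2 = x*(x + 3/2)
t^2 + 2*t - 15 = (t - 3)*(t + 5)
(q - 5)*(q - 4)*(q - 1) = q^3 - 10*q^2 + 29*q - 20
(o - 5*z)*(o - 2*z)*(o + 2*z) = o^3 - 5*o^2*z - 4*o*z^2 + 20*z^3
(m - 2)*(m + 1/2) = m^2 - 3*m/2 - 1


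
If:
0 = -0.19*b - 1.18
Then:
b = -6.21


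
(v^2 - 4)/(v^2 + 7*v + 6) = (v^2 - 4)/(v^2 + 7*v + 6)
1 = 1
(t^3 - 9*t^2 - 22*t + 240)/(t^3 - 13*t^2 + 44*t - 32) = (t^2 - t - 30)/(t^2 - 5*t + 4)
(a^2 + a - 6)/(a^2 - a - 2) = (a + 3)/(a + 1)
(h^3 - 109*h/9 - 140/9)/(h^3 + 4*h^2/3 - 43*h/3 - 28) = (h + 5/3)/(h + 3)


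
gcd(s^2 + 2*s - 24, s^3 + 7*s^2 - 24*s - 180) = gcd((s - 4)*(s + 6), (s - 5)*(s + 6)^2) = s + 6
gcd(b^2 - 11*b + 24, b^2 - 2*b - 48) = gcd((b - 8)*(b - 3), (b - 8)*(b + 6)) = b - 8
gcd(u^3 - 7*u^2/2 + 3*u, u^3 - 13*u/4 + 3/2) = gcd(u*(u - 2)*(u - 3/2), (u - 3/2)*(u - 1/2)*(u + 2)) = u - 3/2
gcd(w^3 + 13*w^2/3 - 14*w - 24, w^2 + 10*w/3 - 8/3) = 1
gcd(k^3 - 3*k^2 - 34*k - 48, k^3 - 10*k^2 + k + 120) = k^2 - 5*k - 24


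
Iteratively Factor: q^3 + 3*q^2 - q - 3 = (q + 3)*(q^2 - 1) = (q + 1)*(q + 3)*(q - 1)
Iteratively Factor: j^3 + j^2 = (j + 1)*(j^2) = j*(j + 1)*(j)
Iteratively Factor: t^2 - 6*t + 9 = (t - 3)*(t - 3)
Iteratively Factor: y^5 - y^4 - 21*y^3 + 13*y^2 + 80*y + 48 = (y + 1)*(y^4 - 2*y^3 - 19*y^2 + 32*y + 48) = (y - 3)*(y + 1)*(y^3 + y^2 - 16*y - 16) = (y - 4)*(y - 3)*(y + 1)*(y^2 + 5*y + 4) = (y - 4)*(y - 3)*(y + 1)*(y + 4)*(y + 1)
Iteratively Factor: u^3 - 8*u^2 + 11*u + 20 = (u + 1)*(u^2 - 9*u + 20) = (u - 4)*(u + 1)*(u - 5)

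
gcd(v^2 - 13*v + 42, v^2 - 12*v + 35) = v - 7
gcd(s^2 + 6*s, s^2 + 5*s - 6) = s + 6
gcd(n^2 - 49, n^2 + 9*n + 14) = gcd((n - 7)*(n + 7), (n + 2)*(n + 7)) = n + 7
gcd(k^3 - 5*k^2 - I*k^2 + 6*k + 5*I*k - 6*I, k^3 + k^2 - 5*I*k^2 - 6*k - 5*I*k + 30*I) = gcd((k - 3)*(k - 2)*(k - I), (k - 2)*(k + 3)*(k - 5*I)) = k - 2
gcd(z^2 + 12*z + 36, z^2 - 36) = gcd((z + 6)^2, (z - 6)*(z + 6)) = z + 6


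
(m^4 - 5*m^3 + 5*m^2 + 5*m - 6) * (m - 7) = m^5 - 12*m^4 + 40*m^3 - 30*m^2 - 41*m + 42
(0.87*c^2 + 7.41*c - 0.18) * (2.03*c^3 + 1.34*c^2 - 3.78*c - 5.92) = 1.7661*c^5 + 16.2081*c^4 + 6.2754*c^3 - 33.4014*c^2 - 43.1868*c + 1.0656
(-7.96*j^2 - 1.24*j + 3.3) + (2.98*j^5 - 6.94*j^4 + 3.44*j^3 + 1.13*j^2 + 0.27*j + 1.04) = 2.98*j^5 - 6.94*j^4 + 3.44*j^3 - 6.83*j^2 - 0.97*j + 4.34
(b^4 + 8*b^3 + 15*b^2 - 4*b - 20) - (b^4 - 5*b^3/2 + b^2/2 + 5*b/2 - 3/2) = 21*b^3/2 + 29*b^2/2 - 13*b/2 - 37/2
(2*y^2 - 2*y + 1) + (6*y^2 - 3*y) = 8*y^2 - 5*y + 1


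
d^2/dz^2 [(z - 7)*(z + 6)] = 2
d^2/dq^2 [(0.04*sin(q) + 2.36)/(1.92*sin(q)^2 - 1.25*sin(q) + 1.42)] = (-0.147456*sin(q)^5 - 34.895616*sin(q)^4 + 17.941248*sin(q)^3 + 74.17814*sin(q)^2 - 38.907992*sin(q) - 5.351608)/(7.077888*sin(q)^6 - 13.824*sin(q)^5 + 24.704064*sin(q)^4 - 22.401125*sin(q)^3 + 18.270714*sin(q)^2 - 7.5615*sin(q) + 2.863288)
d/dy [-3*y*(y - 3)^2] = 9*(1 - y)*(y - 3)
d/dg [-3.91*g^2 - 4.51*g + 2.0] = -7.82*g - 4.51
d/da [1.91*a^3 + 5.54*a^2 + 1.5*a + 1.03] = 5.73*a^2 + 11.08*a + 1.5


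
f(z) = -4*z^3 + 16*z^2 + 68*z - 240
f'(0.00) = 68.00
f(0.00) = -240.00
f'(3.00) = 56.00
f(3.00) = 0.00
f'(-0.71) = 39.23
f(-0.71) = -278.78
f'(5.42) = -111.08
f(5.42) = -38.30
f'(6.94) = -287.88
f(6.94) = -334.48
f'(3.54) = 30.90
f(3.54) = 23.78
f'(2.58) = 70.68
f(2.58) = -26.75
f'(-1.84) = -31.51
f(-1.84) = -286.03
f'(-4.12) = -267.53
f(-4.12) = 31.17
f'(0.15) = 72.53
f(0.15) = -229.45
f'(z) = -12*z^2 + 32*z + 68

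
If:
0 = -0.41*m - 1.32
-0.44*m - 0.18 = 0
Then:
No Solution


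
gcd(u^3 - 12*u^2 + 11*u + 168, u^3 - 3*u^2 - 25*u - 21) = u^2 - 4*u - 21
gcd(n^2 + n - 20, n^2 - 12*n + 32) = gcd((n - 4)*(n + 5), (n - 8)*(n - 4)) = n - 4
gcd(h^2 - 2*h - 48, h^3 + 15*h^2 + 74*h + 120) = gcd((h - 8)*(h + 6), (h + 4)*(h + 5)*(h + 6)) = h + 6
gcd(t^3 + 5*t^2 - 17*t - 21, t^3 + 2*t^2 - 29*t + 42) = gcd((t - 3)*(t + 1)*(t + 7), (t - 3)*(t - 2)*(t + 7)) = t^2 + 4*t - 21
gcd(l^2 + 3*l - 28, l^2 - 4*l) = l - 4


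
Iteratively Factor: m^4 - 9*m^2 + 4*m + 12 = (m - 2)*(m^3 + 2*m^2 - 5*m - 6) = (m - 2)*(m + 1)*(m^2 + m - 6) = (m - 2)*(m + 1)*(m + 3)*(m - 2)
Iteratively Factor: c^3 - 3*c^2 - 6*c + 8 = (c + 2)*(c^2 - 5*c + 4) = (c - 4)*(c + 2)*(c - 1)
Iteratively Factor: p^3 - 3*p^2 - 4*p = (p - 4)*(p^2 + p) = p*(p - 4)*(p + 1)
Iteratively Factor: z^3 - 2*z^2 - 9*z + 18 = (z - 2)*(z^2 - 9) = (z - 3)*(z - 2)*(z + 3)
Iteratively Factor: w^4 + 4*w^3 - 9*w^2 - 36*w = (w + 3)*(w^3 + w^2 - 12*w) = (w + 3)*(w + 4)*(w^2 - 3*w) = w*(w + 3)*(w + 4)*(w - 3)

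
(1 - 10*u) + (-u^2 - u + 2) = -u^2 - 11*u + 3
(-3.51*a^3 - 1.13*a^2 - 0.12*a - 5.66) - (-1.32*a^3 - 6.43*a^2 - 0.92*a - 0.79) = -2.19*a^3 + 5.3*a^2 + 0.8*a - 4.87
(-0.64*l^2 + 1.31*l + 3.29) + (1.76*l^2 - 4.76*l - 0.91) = 1.12*l^2 - 3.45*l + 2.38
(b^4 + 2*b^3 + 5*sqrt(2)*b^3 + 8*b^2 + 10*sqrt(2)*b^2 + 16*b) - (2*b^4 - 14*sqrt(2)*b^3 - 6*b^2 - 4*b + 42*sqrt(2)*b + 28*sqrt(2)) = -b^4 + 2*b^3 + 19*sqrt(2)*b^3 + 14*b^2 + 10*sqrt(2)*b^2 - 42*sqrt(2)*b + 20*b - 28*sqrt(2)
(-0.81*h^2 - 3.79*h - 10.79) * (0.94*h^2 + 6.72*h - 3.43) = -0.7614*h^4 - 9.0058*h^3 - 32.8331*h^2 - 59.5091*h + 37.0097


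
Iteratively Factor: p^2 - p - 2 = (p + 1)*(p - 2)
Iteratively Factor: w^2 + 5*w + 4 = (w + 1)*(w + 4)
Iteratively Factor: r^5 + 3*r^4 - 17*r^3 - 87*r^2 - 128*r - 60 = (r + 2)*(r^4 + r^3 - 19*r^2 - 49*r - 30) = (r + 2)^2*(r^3 - r^2 - 17*r - 15) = (r - 5)*(r + 2)^2*(r^2 + 4*r + 3) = (r - 5)*(r + 1)*(r + 2)^2*(r + 3)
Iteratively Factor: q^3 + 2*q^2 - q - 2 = (q - 1)*(q^2 + 3*q + 2) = (q - 1)*(q + 1)*(q + 2)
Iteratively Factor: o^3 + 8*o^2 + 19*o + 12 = (o + 1)*(o^2 + 7*o + 12) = (o + 1)*(o + 3)*(o + 4)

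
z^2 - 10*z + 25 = (z - 5)^2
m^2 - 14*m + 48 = (m - 8)*(m - 6)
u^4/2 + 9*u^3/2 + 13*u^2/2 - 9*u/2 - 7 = (u/2 + 1)*(u - 1)*(u + 1)*(u + 7)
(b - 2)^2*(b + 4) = b^3 - 12*b + 16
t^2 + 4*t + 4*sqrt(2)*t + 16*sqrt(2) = (t + 4)*(t + 4*sqrt(2))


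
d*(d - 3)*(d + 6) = d^3 + 3*d^2 - 18*d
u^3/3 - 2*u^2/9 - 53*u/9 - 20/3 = (u/3 + 1)*(u - 5)*(u + 4/3)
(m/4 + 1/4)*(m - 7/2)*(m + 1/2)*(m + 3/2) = m^4/4 - m^3/8 - 31*m^2/16 - 71*m/32 - 21/32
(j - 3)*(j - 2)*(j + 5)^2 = j^4 + 5*j^3 - 19*j^2 - 65*j + 150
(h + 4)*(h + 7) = h^2 + 11*h + 28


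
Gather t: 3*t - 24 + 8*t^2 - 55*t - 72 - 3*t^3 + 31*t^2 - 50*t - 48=-3*t^3 + 39*t^2 - 102*t - 144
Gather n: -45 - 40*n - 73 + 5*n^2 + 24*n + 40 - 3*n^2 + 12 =2*n^2 - 16*n - 66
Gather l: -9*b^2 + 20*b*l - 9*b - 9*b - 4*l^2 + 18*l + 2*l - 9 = -9*b^2 - 18*b - 4*l^2 + l*(20*b + 20) - 9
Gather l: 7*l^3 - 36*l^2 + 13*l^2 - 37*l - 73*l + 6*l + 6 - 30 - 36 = 7*l^3 - 23*l^2 - 104*l - 60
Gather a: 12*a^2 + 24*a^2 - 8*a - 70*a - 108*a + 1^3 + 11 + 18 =36*a^2 - 186*a + 30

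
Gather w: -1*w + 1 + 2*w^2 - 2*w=2*w^2 - 3*w + 1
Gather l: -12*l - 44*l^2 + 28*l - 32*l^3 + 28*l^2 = -32*l^3 - 16*l^2 + 16*l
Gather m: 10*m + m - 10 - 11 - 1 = 11*m - 22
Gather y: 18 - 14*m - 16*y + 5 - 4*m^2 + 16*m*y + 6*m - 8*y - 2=-4*m^2 - 8*m + y*(16*m - 24) + 21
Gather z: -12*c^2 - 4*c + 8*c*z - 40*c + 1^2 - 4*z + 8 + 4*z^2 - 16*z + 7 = -12*c^2 - 44*c + 4*z^2 + z*(8*c - 20) + 16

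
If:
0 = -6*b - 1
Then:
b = -1/6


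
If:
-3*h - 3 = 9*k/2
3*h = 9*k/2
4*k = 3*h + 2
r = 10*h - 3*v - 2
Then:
No Solution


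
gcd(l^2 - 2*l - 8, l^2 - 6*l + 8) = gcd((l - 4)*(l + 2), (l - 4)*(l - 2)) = l - 4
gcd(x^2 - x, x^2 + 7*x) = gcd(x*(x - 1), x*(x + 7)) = x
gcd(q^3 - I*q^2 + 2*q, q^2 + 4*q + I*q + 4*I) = q + I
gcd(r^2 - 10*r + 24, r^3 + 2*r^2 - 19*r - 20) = r - 4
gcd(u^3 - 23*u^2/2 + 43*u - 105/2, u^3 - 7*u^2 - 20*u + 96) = u - 3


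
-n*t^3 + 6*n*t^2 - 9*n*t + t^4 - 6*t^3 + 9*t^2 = t*(-n + t)*(t - 3)^2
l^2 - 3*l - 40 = (l - 8)*(l + 5)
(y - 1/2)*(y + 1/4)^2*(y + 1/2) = y^4 + y^3/2 - 3*y^2/16 - y/8 - 1/64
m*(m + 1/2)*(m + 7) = m^3 + 15*m^2/2 + 7*m/2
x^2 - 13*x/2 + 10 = (x - 4)*(x - 5/2)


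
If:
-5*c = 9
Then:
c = -9/5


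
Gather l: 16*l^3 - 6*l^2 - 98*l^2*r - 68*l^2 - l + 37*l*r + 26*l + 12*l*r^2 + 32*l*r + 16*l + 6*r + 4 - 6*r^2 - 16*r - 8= 16*l^3 + l^2*(-98*r - 74) + l*(12*r^2 + 69*r + 41) - 6*r^2 - 10*r - 4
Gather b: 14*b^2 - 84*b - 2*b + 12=14*b^2 - 86*b + 12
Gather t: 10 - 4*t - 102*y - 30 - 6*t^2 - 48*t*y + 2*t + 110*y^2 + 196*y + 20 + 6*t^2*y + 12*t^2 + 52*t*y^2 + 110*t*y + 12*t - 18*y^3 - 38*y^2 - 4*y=t^2*(6*y + 6) + t*(52*y^2 + 62*y + 10) - 18*y^3 + 72*y^2 + 90*y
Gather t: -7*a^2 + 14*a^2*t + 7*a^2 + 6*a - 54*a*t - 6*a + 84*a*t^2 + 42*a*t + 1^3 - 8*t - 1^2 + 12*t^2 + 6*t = t^2*(84*a + 12) + t*(14*a^2 - 12*a - 2)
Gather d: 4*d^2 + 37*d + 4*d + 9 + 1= 4*d^2 + 41*d + 10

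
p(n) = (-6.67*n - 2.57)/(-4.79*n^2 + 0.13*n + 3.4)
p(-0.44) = 0.15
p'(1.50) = -2.54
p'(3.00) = -0.25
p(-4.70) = -0.28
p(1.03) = 6.10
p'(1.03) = -34.06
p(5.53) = 0.28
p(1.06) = 5.23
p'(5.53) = -0.06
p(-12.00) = -0.11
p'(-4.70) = -0.06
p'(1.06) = -24.80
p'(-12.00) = -0.01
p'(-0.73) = -37.79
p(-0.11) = -0.55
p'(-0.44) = -3.03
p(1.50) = 1.75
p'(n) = (-6.67*n - 2.57)*(9.58*n - 0.13)/(-4.79*n^2 + 0.13*n + 3.4)^2 - 6.67/(-4.79*n^2 + 0.13*n + 3.4) = (31.9493*n^2 - 0.8671*n - (6.67*n + 2.57)*(9.58*n - 0.13) - 22.678)/(-4.79*n^2 + 0.13*n + 3.4)^2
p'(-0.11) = -1.81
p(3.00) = 0.57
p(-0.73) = 3.06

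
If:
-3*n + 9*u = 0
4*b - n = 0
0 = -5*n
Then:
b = 0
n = 0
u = 0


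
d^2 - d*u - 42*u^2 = (d - 7*u)*(d + 6*u)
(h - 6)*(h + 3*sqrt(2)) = h^2 - 6*h + 3*sqrt(2)*h - 18*sqrt(2)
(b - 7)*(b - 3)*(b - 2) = b^3 - 12*b^2 + 41*b - 42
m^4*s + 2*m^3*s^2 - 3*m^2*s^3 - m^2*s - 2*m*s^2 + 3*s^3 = (m - 1)*(m - s)*(m + 3*s)*(m*s + s)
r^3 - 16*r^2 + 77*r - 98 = (r - 7)^2*(r - 2)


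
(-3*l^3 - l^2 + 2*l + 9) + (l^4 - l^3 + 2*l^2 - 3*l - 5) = l^4 - 4*l^3 + l^2 - l + 4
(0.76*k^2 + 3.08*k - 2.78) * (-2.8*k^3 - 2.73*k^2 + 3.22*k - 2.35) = -2.128*k^5 - 10.6988*k^4 + 1.8228*k^3 + 15.721*k^2 - 16.1896*k + 6.533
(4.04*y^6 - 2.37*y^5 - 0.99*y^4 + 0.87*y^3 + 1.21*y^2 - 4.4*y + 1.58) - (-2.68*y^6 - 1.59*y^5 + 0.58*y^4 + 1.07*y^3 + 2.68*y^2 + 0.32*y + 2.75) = 6.72*y^6 - 0.78*y^5 - 1.57*y^4 - 0.2*y^3 - 1.47*y^2 - 4.72*y - 1.17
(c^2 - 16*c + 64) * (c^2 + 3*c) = c^4 - 13*c^3 + 16*c^2 + 192*c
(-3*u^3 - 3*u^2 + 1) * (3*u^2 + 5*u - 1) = -9*u^5 - 24*u^4 - 12*u^3 + 6*u^2 + 5*u - 1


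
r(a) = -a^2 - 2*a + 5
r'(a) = -2*a - 2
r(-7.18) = -32.19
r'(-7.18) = 12.36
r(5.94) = -42.16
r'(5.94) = -13.88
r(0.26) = 4.41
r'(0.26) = -2.52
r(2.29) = -4.82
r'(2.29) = -6.58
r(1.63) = -0.92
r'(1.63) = -5.26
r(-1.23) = 5.95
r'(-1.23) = 0.46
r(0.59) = 3.47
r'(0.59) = -3.18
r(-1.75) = 5.44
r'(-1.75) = 1.50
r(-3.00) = 2.00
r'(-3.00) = 4.00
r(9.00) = -94.00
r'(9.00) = -20.00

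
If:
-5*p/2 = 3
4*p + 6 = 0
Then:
No Solution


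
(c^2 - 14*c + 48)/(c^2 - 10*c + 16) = (c - 6)/(c - 2)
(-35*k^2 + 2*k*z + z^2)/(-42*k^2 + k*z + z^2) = (-5*k + z)/(-6*k + z)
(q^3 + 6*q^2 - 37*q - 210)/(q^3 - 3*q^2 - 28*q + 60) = (q + 7)/(q - 2)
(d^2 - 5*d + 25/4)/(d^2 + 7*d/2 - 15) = (d - 5/2)/(d + 6)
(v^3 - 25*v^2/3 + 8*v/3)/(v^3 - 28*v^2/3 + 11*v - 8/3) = v/(v - 1)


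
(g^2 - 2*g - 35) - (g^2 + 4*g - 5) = -6*g - 30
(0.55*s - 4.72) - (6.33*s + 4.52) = -5.78*s - 9.24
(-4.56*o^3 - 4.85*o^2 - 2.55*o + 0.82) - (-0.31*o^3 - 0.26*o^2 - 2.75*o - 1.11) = -4.25*o^3 - 4.59*o^2 + 0.2*o + 1.93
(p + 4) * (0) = 0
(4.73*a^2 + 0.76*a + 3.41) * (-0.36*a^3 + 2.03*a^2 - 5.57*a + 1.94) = -1.7028*a^5 + 9.3283*a^4 - 26.0309*a^3 + 11.8653*a^2 - 17.5193*a + 6.6154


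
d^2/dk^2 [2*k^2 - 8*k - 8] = 4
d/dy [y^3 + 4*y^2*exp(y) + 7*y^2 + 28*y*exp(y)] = 4*y^2*exp(y) + 3*y^2 + 36*y*exp(y) + 14*y + 28*exp(y)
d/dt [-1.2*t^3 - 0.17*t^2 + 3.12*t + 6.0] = -3.6*t^2 - 0.34*t + 3.12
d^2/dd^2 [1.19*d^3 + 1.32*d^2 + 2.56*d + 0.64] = 7.14*d + 2.64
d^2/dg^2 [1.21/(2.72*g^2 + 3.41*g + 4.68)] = (-17.904128*g^2 - 22.445984*g + 1.21*(5.44*g + 3.41)*(10.88*g + 6.82) - 30.805632)/(2.72*g^2 + 3.41*g + 4.68)^3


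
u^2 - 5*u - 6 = (u - 6)*(u + 1)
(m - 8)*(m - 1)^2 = m^3 - 10*m^2 + 17*m - 8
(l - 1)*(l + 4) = l^2 + 3*l - 4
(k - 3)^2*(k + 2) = k^3 - 4*k^2 - 3*k + 18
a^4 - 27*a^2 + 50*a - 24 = (a - 4)*(a - 1)^2*(a + 6)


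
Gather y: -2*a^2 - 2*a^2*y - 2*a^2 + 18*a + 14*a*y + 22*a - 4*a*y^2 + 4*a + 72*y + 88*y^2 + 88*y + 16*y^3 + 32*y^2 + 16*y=-4*a^2 + 44*a + 16*y^3 + y^2*(120 - 4*a) + y*(-2*a^2 + 14*a + 176)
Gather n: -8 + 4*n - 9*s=4*n - 9*s - 8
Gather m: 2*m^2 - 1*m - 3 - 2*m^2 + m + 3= 0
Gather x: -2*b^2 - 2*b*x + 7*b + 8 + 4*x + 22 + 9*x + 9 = -2*b^2 + 7*b + x*(13 - 2*b) + 39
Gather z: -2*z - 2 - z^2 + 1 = -z^2 - 2*z - 1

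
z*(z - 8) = z^2 - 8*z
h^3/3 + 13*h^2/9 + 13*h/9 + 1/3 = (h/3 + 1)*(h + 1/3)*(h + 1)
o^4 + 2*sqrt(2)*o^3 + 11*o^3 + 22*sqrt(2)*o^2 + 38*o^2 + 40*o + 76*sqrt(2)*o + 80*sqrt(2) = (o + 2)*(o + 4)*(o + 5)*(o + 2*sqrt(2))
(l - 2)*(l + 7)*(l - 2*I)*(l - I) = l^4 + 5*l^3 - 3*I*l^3 - 16*l^2 - 15*I*l^2 - 10*l + 42*I*l + 28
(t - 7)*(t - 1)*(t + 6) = t^3 - 2*t^2 - 41*t + 42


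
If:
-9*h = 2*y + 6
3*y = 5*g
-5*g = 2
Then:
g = -2/5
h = -14/27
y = -2/3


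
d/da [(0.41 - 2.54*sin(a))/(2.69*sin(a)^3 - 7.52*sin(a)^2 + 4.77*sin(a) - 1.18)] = (13.6652*sin(a)^3 - 22.4095*sin(a)^2 + 6.1664*sin(a) + 1.0415)*cos(a)/(7.2361*sin(a)^6 - 40.4576*sin(a)^5 + 82.213*sin(a)^4 - 78.0892*sin(a)^3 + 40.5001*sin(a)^2 - 11.2572*sin(a) + 1.3924)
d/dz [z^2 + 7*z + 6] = 2*z + 7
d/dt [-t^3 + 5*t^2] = t*(10 - 3*t)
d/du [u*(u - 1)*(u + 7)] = 3*u^2 + 12*u - 7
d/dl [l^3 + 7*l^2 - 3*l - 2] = 3*l^2 + 14*l - 3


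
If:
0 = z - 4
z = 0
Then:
No Solution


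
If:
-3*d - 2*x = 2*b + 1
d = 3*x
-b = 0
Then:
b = 0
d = -3/11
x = -1/11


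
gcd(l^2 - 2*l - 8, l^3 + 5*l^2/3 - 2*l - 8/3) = l + 2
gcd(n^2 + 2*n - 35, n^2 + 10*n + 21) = n + 7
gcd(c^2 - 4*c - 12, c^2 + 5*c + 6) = c + 2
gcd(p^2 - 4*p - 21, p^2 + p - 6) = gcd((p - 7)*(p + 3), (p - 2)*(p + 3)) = p + 3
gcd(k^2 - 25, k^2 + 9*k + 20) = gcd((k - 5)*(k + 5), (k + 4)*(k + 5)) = k + 5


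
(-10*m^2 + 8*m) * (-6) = 60*m^2 - 48*m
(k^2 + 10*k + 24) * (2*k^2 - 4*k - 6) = 2*k^4 + 16*k^3 + 2*k^2 - 156*k - 144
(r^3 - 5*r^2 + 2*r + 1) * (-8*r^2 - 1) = -8*r^5 + 40*r^4 - 17*r^3 - 3*r^2 - 2*r - 1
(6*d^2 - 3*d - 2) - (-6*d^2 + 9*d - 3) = 12*d^2 - 12*d + 1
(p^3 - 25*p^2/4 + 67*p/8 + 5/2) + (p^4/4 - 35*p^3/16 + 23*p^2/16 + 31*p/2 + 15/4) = p^4/4 - 19*p^3/16 - 77*p^2/16 + 191*p/8 + 25/4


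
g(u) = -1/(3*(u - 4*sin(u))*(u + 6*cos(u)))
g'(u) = -(6*sin(u) - 1)/(3*(u - 4*sin(u))*(u + 6*cos(u))^2) - (4*cos(u) - 1)/(3*(u - 4*sin(u))^2*(u + 6*cos(u)))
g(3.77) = 0.05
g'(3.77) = 0.18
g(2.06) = -0.30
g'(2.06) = 1.10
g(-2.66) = -0.05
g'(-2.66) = -0.32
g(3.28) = 0.03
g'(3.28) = -0.02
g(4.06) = -0.11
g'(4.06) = 1.58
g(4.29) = -0.02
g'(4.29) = 0.09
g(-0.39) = -0.06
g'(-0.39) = -0.10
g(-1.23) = -0.17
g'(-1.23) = 1.43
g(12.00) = 0.00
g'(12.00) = 0.00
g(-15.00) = 0.00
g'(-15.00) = 0.00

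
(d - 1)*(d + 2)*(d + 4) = d^3 + 5*d^2 + 2*d - 8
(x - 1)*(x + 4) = x^2 + 3*x - 4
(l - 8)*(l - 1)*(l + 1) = l^3 - 8*l^2 - l + 8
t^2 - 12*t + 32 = (t - 8)*(t - 4)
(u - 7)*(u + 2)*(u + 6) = u^3 + u^2 - 44*u - 84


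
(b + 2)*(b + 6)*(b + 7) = b^3 + 15*b^2 + 68*b + 84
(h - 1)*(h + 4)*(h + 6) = h^3 + 9*h^2 + 14*h - 24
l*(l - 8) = l^2 - 8*l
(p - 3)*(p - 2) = p^2 - 5*p + 6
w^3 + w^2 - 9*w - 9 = (w - 3)*(w + 1)*(w + 3)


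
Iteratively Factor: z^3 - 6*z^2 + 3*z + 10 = (z - 2)*(z^2 - 4*z - 5) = (z - 5)*(z - 2)*(z + 1)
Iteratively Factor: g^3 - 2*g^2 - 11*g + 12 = (g + 3)*(g^2 - 5*g + 4) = (g - 1)*(g + 3)*(g - 4)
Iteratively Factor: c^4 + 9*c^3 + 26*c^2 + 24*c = (c + 3)*(c^3 + 6*c^2 + 8*c) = c*(c + 3)*(c^2 + 6*c + 8) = c*(c + 2)*(c + 3)*(c + 4)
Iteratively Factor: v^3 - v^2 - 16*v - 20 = (v + 2)*(v^2 - 3*v - 10) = (v - 5)*(v + 2)*(v + 2)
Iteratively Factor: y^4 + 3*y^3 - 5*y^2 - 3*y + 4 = (y + 4)*(y^3 - y^2 - y + 1) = (y - 1)*(y + 4)*(y^2 - 1) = (y - 1)^2*(y + 4)*(y + 1)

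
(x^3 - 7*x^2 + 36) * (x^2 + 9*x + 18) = x^5 + 2*x^4 - 45*x^3 - 90*x^2 + 324*x + 648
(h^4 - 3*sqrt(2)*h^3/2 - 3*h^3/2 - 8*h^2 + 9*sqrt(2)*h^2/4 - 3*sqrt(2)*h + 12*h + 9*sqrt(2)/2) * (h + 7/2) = h^5 - 3*sqrt(2)*h^4/2 + 2*h^4 - 53*h^3/4 - 3*sqrt(2)*h^3 - 16*h^2 + 39*sqrt(2)*h^2/8 - 6*sqrt(2)*h + 42*h + 63*sqrt(2)/4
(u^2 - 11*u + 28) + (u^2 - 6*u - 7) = 2*u^2 - 17*u + 21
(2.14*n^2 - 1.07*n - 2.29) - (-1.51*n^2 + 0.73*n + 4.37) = 3.65*n^2 - 1.8*n - 6.66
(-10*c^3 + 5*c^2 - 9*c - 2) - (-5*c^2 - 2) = -10*c^3 + 10*c^2 - 9*c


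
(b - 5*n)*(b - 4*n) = b^2 - 9*b*n + 20*n^2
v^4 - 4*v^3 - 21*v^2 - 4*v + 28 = (v - 7)*(v - 1)*(v + 2)^2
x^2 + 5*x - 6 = (x - 1)*(x + 6)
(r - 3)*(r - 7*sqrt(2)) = r^2 - 7*sqrt(2)*r - 3*r + 21*sqrt(2)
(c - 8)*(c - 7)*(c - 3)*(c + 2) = c^4 - 16*c^3 + 65*c^2 + 34*c - 336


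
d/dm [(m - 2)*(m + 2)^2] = (m + 2)*(3*m - 2)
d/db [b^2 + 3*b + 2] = 2*b + 3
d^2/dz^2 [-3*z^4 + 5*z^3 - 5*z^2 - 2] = -36*z^2 + 30*z - 10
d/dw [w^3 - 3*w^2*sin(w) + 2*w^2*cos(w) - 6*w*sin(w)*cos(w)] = -2*w^2*sin(w) - 3*w^2*cos(w) + 3*w^2 - 6*w*sin(w) + 4*w*cos(w) - 6*w*cos(2*w) - 3*sin(2*w)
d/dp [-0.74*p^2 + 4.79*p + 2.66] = 4.79 - 1.48*p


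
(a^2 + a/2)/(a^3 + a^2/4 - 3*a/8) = 4*(2*a + 1)/(8*a^2 + 2*a - 3)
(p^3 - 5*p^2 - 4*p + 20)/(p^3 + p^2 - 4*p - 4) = (p - 5)/(p + 1)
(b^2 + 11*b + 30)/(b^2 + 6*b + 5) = (b + 6)/(b + 1)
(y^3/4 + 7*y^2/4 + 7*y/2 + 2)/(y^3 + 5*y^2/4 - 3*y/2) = (y^2 + 5*y + 4)/(y*(4*y - 3))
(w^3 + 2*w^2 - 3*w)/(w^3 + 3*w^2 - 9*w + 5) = w*(w + 3)/(w^2 + 4*w - 5)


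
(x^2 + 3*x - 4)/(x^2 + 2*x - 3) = (x + 4)/(x + 3)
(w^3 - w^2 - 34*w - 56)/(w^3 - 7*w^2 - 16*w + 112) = (w + 2)/(w - 4)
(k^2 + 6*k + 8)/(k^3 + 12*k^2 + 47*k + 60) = (k + 2)/(k^2 + 8*k + 15)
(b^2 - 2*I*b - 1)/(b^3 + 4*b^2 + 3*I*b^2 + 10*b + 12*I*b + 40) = (b^2 - 2*I*b - 1)/(b^3 + b^2*(4 + 3*I) + b*(10 + 12*I) + 40)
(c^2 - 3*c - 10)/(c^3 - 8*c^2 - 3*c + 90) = (c + 2)/(c^2 - 3*c - 18)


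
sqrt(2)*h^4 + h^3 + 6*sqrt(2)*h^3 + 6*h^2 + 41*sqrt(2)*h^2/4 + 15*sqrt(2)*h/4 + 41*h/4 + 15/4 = (h + 1/2)*(h + 5/2)*(h + 3)*(sqrt(2)*h + 1)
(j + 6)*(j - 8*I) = j^2 + 6*j - 8*I*j - 48*I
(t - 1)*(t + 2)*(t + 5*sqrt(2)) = t^3 + t^2 + 5*sqrt(2)*t^2 - 2*t + 5*sqrt(2)*t - 10*sqrt(2)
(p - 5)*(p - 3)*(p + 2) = p^3 - 6*p^2 - p + 30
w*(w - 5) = w^2 - 5*w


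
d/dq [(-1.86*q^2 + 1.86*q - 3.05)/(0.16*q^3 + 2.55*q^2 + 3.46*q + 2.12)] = (0.2976*q^4 - 0.5952*q^3 - 9.7146*q^2 + 7.6686*q + 14.4962)/(0.0256*q^6 + 0.816*q^5 + 7.6097*q^4 + 18.3244*q^3 + 22.7836*q^2 + 14.6704*q + 4.4944)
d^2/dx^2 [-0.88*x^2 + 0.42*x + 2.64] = -1.76000000000000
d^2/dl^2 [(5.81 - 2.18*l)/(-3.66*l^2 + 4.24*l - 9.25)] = ((61.0156 - 47.8728*l)*(3.66*l^2 - 4.24*l + 9.25) + (2.18*l - 5.81)*(7.32*l - 4.24)*(14.64*l - 8.48))/(3.66*l^2 - 4.24*l + 9.25)^3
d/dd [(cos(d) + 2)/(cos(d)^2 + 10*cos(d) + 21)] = (-sin(d)^2 + 4*cos(d))*sin(d)/(cos(d)^2 + 10*cos(d) + 21)^2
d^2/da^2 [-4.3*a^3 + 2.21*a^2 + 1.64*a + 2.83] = 4.42 - 25.8*a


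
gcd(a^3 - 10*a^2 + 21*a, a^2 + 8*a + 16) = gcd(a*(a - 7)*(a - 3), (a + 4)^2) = 1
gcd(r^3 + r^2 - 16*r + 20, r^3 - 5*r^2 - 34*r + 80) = r^2 + 3*r - 10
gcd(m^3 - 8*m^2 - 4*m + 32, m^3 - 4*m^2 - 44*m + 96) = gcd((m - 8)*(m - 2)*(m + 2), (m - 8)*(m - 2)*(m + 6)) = m^2 - 10*m + 16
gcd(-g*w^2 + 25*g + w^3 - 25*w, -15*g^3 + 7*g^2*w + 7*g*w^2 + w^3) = -g + w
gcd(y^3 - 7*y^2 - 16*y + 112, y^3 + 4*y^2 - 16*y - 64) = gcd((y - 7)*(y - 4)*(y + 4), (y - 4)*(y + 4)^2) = y^2 - 16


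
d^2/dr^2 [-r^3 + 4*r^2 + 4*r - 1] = 8 - 6*r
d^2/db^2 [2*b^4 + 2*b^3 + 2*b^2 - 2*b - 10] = 24*b^2 + 12*b + 4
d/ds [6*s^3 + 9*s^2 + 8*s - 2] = 18*s^2 + 18*s + 8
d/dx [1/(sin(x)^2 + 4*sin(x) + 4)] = -2*cos(x)/(sin(x) + 2)^3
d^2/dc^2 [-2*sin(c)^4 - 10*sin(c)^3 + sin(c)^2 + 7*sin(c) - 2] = 32*sin(c)^4 + 90*sin(c)^3 - 28*sin(c)^2 - 67*sin(c) + 2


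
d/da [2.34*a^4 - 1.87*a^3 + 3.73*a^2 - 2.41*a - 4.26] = 9.36*a^3 - 5.61*a^2 + 7.46*a - 2.41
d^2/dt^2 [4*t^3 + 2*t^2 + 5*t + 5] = 24*t + 4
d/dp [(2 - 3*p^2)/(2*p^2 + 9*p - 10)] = (-27*p^2 + 52*p - 18)/(4*p^4 + 36*p^3 + 41*p^2 - 180*p + 100)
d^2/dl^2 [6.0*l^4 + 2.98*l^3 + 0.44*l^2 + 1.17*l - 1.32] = 72.0*l^2 + 17.88*l + 0.88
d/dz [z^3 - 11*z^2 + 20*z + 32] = 3*z^2 - 22*z + 20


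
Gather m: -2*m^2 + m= -2*m^2 + m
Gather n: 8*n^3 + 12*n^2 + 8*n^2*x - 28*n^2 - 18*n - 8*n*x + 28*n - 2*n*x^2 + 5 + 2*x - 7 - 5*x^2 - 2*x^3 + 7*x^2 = 8*n^3 + n^2*(8*x - 16) + n*(-2*x^2 - 8*x + 10) - 2*x^3 + 2*x^2 + 2*x - 2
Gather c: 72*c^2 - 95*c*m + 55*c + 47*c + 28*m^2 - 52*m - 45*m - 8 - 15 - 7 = 72*c^2 + c*(102 - 95*m) + 28*m^2 - 97*m - 30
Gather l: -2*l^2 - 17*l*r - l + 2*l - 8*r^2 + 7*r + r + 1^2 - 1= -2*l^2 + l*(1 - 17*r) - 8*r^2 + 8*r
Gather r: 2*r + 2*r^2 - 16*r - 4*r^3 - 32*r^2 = -4*r^3 - 30*r^2 - 14*r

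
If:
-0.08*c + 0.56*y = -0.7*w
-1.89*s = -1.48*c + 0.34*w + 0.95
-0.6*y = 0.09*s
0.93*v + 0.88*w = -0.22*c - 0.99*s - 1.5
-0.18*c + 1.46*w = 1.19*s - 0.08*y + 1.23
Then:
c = -0.93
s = -1.19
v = 0.10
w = -0.25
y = 0.18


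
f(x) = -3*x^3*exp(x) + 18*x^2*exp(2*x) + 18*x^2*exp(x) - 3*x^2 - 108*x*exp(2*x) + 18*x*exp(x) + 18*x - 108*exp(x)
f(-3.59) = -97.34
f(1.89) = -6301.31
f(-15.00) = -945.00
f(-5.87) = -206.16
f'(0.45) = -532.24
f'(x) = -3*x^3*exp(x) + 36*x^2*exp(2*x) + 9*x^2*exp(x) - 180*x*exp(2*x) + 54*x*exp(x) - 6*x - 108*exp(2*x) - 90*exp(x) + 18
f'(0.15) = -258.97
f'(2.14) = -23396.19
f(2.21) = -12618.64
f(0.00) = -108.00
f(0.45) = -254.47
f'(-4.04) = 43.26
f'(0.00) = -180.00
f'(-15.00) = 108.00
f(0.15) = -140.57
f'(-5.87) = 54.68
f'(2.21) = -27041.77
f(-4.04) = -115.99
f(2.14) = -10856.25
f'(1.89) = -13838.57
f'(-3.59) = 39.50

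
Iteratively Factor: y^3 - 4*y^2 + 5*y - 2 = (y - 2)*(y^2 - 2*y + 1) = (y - 2)*(y - 1)*(y - 1)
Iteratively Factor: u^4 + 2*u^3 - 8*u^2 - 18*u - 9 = (u + 3)*(u^3 - u^2 - 5*u - 3) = (u + 1)*(u + 3)*(u^2 - 2*u - 3) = (u + 1)^2*(u + 3)*(u - 3)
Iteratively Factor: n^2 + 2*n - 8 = (n + 4)*(n - 2)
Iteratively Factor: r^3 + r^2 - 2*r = (r)*(r^2 + r - 2) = r*(r - 1)*(r + 2)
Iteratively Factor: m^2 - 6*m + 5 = (m - 5)*(m - 1)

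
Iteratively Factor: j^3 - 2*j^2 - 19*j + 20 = (j - 5)*(j^2 + 3*j - 4) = (j - 5)*(j + 4)*(j - 1)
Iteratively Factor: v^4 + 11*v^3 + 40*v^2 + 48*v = (v)*(v^3 + 11*v^2 + 40*v + 48) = v*(v + 3)*(v^2 + 8*v + 16) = v*(v + 3)*(v + 4)*(v + 4)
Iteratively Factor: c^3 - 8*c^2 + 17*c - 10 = (c - 1)*(c^2 - 7*c + 10) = (c - 5)*(c - 1)*(c - 2)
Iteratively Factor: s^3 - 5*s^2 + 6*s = (s)*(s^2 - 5*s + 6) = s*(s - 3)*(s - 2)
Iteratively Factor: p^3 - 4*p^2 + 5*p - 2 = (p - 1)*(p^2 - 3*p + 2) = (p - 1)^2*(p - 2)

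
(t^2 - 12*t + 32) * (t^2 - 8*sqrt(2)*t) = t^4 - 12*t^3 - 8*sqrt(2)*t^3 + 32*t^2 + 96*sqrt(2)*t^2 - 256*sqrt(2)*t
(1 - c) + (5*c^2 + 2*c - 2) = 5*c^2 + c - 1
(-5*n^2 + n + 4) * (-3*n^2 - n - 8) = 15*n^4 + 2*n^3 + 27*n^2 - 12*n - 32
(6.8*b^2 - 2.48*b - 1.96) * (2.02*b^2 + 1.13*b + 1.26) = 13.736*b^4 + 2.6744*b^3 + 1.8064*b^2 - 5.3396*b - 2.4696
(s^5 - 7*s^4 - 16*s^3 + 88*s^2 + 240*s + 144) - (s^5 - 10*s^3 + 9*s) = -7*s^4 - 6*s^3 + 88*s^2 + 231*s + 144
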